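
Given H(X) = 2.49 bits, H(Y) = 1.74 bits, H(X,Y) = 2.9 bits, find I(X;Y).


I(X;Y) = H(X) + H(Y) - H(X,Y) = 2.49 + 1.74 - 2.9 = 1.33

1.33 bits


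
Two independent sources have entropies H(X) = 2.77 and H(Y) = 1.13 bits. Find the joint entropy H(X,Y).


For independent variables, H(X,Y) = H(X) + H(Y) = 2.77 + 1.13 = 3.9

3.9 bits


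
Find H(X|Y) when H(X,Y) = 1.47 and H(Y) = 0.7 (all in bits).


H(X|Y) = H(X,Y) - H(Y) = 1.47 - 0.7 = 0.77

0.77 bits


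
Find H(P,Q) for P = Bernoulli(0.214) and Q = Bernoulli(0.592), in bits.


H(P,Q) = -p*log2(q) - (1-p)*log2(1-q). -0.214*log2(0.592) = 0.161855; -0.786*log2(0.408) = 1.016580. H(P,Q) = 0.161855 + 1.016580 = 1.1784

1.1784 bits


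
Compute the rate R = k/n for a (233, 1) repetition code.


Rate = k/n = 1/233

1/233


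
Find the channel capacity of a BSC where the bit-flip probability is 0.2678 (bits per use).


H(p) = -p*log2(p) - (1-p)*log2(1-p) = -0.2678*log2(0.2678) - 0.7322*log2(0.7322) = 0.509027 + 0.329263 = 0.8383. C = 1 - H(p) = 1 - 0.8383 = 0.1617

0.1617 bits


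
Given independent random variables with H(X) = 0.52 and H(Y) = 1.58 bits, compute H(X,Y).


For independent variables, H(X,Y) = H(X) + H(Y) = 0.52 + 1.58 = 2.1

2.1 bits


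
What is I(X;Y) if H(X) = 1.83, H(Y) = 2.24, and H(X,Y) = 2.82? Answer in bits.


I(X;Y) = H(X) + H(Y) - H(X,Y) = 1.83 + 2.24 - 2.82 = 1.25

1.25 bits


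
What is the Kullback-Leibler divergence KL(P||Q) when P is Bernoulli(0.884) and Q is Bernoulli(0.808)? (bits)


KL = p*log2(p/q) + (1-p)*log2((1-p)/(1-q)) = 0.884*log2(0.884/0.808) + 0.116*log2(0.116/0.192) = 0.0303

0.0303 bits


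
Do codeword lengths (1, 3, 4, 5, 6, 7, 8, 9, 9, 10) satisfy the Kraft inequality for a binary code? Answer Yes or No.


Kraft sum = sum(2^(-l_i)) = 0.751, need <= 1. Result: satisfied (a binary prefix-free code with these lengths exists)

Yes


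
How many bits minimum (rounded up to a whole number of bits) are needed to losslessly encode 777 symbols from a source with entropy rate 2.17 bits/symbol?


Minimum bits >= n * H = 777 * 2.17 = 1686.09, rounded up to a whole number of bits = 1687

1687 bits


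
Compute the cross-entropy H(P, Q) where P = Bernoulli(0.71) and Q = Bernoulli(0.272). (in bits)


H(P,Q) = -p*log2(q) - (1-p)*log2(1-q). -0.71*log2(0.272) = 1.333608; -0.29*log2(0.728) = 0.132817. H(P,Q) = 1.333608 + 0.132817 = 1.4664

1.4664 bits


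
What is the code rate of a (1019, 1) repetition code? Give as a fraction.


Rate = k/n = 1/1019

1/1019


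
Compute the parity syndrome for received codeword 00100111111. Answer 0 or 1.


Syndrome = XOR of all bits = 0 XOR 0 XOR 1 XOR 0 XOR 0 XOR 1 XOR 1 XOR 1 XOR 1 XOR 1 XOR 1 = 1

1


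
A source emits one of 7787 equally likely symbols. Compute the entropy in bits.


H = log2(n) = log2(7787) = 12.9269

12.9269 bits


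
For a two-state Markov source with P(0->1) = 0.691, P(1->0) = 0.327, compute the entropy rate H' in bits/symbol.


Stationary distribution: pi_0 = p10/(p01+p10) = 0.3212, pi_1 = 0.6788. Entropy rate H' = pi_0*H(p01) + pi_1*H(p10) = 0.3212*0.892 + 0.6788*0.9118 = 0.9055

0.9055 bits/symbol


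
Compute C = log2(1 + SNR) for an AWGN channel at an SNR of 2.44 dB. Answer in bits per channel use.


SNR_linear = 10^(2.44/10) = 1.7539; C = log2(1 + SNR_linear) = log2(1 + 1.7539) = 1.4615

1.4615 bits/channel use


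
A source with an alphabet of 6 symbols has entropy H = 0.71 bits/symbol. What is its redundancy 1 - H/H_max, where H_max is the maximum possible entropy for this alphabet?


H_max = log2(K) = log2(6) = 2.585 bits/symbol. Redundancy = 1 - H/H_max = 1 - 0.71/2.585 = 1 - 0.2747 = 0.7253

0.7253


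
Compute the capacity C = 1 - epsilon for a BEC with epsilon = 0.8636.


C = 1 - epsilon = 1 - 0.8636 = 0.1364

0.1364 bits


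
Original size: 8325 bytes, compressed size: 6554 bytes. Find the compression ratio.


Ratio = original / compressed = 8325 / 6554 = 1.2702

1.2702


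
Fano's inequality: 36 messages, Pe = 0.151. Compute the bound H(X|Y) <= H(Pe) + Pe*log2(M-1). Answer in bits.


H(Pe) = -Pe*log2(Pe) - (1-Pe)*log2(1-Pe) = -0.151*log2(0.151) - 0.849*log2(0.849) = 0.411834 + 0.200503 = 0.6123. Pe*log2(M-1) = 0.151*log2(35) = 0.774522. Bound = H(Pe) + Pe*log2(M-1) = 0.411834 + 0.200503 + 0.774522 = 1.3869

1.3869 bits


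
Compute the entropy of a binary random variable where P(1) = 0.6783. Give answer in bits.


H = -p*log2(p) - (1-p)*log2(1-p). -0.6783*log2(0.6783) = 0.379851; -0.3217*log2(0.3217) = 0.526369. H = 0.379851 + 0.526369 = 0.9062

0.9062 bits


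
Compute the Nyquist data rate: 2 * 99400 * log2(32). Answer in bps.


Rate = 2 * B * log2(M) = 2 * 99400 * 5.0 = 994000.0

994000.0 bps


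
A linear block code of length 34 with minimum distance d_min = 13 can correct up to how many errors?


Correction capability = floor((d-1)/2) = floor((13-1)/2) = 6

6 errors


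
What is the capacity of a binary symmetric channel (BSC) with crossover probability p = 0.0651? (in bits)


H(p) = -p*log2(p) - (1-p)*log2(1-p) = -0.0651*log2(0.0651) - 0.9349*log2(0.9349) = 0.256572 + 0.090794 = 0.3474. C = 1 - H(p) = 1 - 0.3474 = 0.6526

0.6526 bits


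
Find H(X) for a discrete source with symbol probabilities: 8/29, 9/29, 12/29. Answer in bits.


H = -sum(p_i * log2(p_i)). Terms: -(8/29)*log2(8/29) = 0.512546; -(9/29)*log2(9/29) = 0.523879; -(12/29)*log2(12/29) = 0.526766. H = 0.512546 + 0.523879 + 0.526766 = 1.5632

1.5632 bits


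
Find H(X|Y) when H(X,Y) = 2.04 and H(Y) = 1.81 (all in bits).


H(X|Y) = H(X,Y) - H(Y) = 2.04 - 1.81 = 0.23

0.23 bits


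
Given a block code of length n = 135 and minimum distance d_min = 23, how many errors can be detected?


Detection capability = d_min - 1 = 23 - 1 = 22

22 errors


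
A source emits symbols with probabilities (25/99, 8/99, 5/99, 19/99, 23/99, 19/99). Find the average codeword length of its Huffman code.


Huffman construction (repeatedly merge the two least-probable nodes; each merge adds 1 bit to every symbol beneath it): 5/99 + 8/99 = 13/99; 13/99 + 19/99 = 32/99; 19/99 + 23/99 = 14/33; 25/99 + 32/99 = 19/33; 14/33 + 19/33 = 1. Resulting codeword lengths (in the order the probabilities were given): (2, 4, 4, 3, 2, 2). L_avg = sum(p_i * l_i) = 25/99*2 + 8/99*4 + 5/99*4 + 19/99*3 + 23/99*2 + 19/99*2 = 27/11 = 2.4545

2.4545 bits


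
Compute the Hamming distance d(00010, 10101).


Count differing positions: ^ . ^ ^ ^ = 4 differences

4


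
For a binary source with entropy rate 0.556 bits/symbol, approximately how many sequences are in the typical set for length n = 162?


log2|A_typical| = nH = 162 * 0.556 = 90.072, so |A_typical| ~ 2^90.072 = 1.301e+27

1.301e+27


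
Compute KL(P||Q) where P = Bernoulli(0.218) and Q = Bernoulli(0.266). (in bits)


KL = p*log2(p/q) + (1-p)*log2((1-p)/(1-q)) = 0.218*log2(0.218/0.266) + 0.782*log2(0.782/0.734) = 0.0089

0.0089 bits


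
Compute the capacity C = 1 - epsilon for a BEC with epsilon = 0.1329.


C = 1 - epsilon = 1 - 0.1329 = 0.8671

0.8671 bits


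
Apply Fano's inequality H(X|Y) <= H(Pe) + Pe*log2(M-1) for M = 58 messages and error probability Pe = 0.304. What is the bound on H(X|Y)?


H(Pe) = -Pe*log2(Pe) - (1-Pe)*log2(1-Pe) = -0.304*log2(0.304) - 0.696*log2(0.696) = 0.522228 + 0.363897 = 0.8861. Pe*log2(M-1) = 0.304*log2(57) = 1.773199. Bound = H(Pe) + Pe*log2(M-1) = 0.522228 + 0.363897 + 1.773199 = 2.6593

2.6593 bits


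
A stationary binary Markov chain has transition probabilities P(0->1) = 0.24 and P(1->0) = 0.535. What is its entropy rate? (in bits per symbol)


Stationary distribution: pi_0 = p10/(p01+p10) = 0.6903, pi_1 = 0.3097. Entropy rate H' = pi_0*H(p01) + pi_1*H(p10) = 0.6903*0.795 + 0.3097*0.9965 = 0.8574

0.8574 bits/symbol


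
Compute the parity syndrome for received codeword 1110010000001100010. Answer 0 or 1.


Syndrome = XOR of all bits = 1 XOR 1 XOR 1 XOR 0 XOR 0 XOR 1 XOR 0 XOR 0 XOR 0 XOR 0 XOR 0 XOR 0 XOR 1 XOR 1 XOR 0 XOR 0 XOR 0 XOR 1 XOR 0 = 1

1


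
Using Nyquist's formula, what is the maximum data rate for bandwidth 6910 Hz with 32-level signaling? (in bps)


Rate = 2 * B * log2(M) = 2 * 6910 * 5.0 = 69100.0

69100.0 bps


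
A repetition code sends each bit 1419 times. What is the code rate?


Rate = k/n = 1/1419

1/1419


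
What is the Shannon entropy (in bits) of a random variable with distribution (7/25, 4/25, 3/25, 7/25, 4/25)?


H = -sum(p_i * log2(p_i)). Terms: -(7/25)*log2(7/25) = 0.514220; -(4/25)*log2(4/25) = 0.423017; -(3/25)*log2(3/25) = 0.367067; -(7/25)*log2(7/25) = 0.514220; -(4/25)*log2(4/25) = 0.423017. H = 0.514220 + 0.423017 + 0.367067 + 0.514220 + 0.423017 = 2.2415

2.2415 bits


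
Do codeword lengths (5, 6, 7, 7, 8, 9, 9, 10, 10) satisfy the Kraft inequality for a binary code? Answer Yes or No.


Kraft sum = sum(2^(-l_i)) = 0.0723, need <= 1. Result: satisfied (a binary prefix-free code with these lengths exists)

Yes


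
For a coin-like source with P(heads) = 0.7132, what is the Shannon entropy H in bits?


H = -p*log2(p) - (1-p)*log2(1-p). -0.7132*log2(0.7132) = 0.347772; -0.2868*log2(0.2868) = 0.516780. H = 0.347772 + 0.516780 = 0.8646

0.8646 bits


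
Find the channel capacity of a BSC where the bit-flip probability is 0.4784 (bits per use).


H(p) = -p*log2(p) - (1-p)*log2(1-p) = -0.4784*log2(0.4784) - 0.5216*log2(0.5216) = 0.508879 + 0.489774 = 0.9987. C = 1 - H(p) = 1 - 0.9987 = 0.0013

0.0013 bits


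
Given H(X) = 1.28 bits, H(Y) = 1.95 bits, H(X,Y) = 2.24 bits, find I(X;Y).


I(X;Y) = H(X) + H(Y) - H(X,Y) = 1.28 + 1.95 - 2.24 = 0.99

0.99 bits


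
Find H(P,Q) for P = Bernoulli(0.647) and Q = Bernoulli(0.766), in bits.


H(P,Q) = -p*log2(q) - (1-p)*log2(1-q). -0.647*log2(0.766) = 0.248826; -0.353*log2(0.234) = 0.739683. H(P,Q) = 0.248826 + 0.739683 = 0.9885

0.9885 bits


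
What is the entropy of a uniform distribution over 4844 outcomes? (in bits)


H = log2(n) = log2(4844) = 12.242

12.242 bits


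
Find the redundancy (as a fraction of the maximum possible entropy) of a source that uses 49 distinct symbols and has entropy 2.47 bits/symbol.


H_max = log2(K) = log2(49) = 5.6147 bits/symbol. Redundancy = 1 - H/H_max = 1 - 2.47/5.6147 = 1 - 0.4399 = 0.5601

0.5601


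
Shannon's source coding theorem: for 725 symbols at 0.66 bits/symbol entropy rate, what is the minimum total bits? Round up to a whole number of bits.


Minimum bits >= n * H = 725 * 0.66 = 478.5, rounded up to a whole number of bits = 479

479 bits


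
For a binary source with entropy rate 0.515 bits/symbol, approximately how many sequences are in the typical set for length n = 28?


log2|A_typical| = nH = 28 * 0.515 = 14.42, so |A_typical| ~ 2^14.42 = 2.192e+04

2.192e+04


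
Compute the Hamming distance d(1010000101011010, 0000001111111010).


Count differing positions: ^ . ^ . . . ^ . ^ . ^ . . . . . = 5 differences

5


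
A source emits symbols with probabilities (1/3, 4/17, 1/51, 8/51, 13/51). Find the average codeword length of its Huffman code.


Huffman construction (repeatedly merge the two least-probable nodes; each merge adds 1 bit to every symbol beneath it): 1/51 + 8/51 = 3/17; 3/17 + 4/17 = 7/17; 13/51 + 1/3 = 10/17; 7/17 + 10/17 = 1. Resulting codeword lengths (in the order the probabilities were given): (2, 2, 3, 3, 2). L_avg = sum(p_i * l_i) = 1/3*2 + 4/17*2 + 1/51*3 + 8/51*3 + 13/51*2 = 37/17 = 2.1765

2.1765 bits


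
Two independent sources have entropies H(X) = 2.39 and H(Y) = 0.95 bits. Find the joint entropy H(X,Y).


For independent variables, H(X,Y) = H(X) + H(Y) = 2.39 + 0.95 = 3.34

3.34 bits


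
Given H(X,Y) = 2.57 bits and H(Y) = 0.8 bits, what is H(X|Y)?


H(X|Y) = H(X,Y) - H(Y) = 2.57 - 0.8 = 1.77

1.77 bits


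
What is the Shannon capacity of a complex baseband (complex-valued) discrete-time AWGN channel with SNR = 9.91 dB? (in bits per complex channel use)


SNR_linear = 10^(9.91/10) = 9.7949; C = log2(1 + SNR_linear) = log2(1 + 9.7949) = 3.4323

3.4323 bits/channel use


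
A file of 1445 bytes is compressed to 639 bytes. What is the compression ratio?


Ratio = original / compressed = 1445 / 639 = 2.2613

2.2613


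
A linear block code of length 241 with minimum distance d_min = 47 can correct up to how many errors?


Correction capability = floor((d-1)/2) = floor((47-1)/2) = 23

23 errors


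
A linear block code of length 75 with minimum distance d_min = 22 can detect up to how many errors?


Detection capability = d_min - 1 = 22 - 1 = 21

21 errors


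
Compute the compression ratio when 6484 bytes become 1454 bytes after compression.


Ratio = original / compressed = 6484 / 1454 = 4.4594

4.4594


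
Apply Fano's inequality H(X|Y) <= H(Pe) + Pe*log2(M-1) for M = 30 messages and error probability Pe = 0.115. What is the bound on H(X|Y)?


H(Pe) = -Pe*log2(Pe) - (1-Pe)*log2(1-Pe) = -0.115*log2(0.115) - 0.885*log2(0.885) = 0.358834 + 0.155982 = 0.5148. Pe*log2(M-1) = 0.115*log2(29) = 0.558668. Bound = H(Pe) + Pe*log2(M-1) = 0.358834 + 0.155982 + 0.558668 = 1.0735

1.0735 bits


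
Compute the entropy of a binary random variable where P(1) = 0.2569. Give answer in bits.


H = -p*log2(p) - (1-p)*log2(1-p). -0.2569*log2(0.2569) = 0.503709; -0.7431*log2(0.7431) = 0.318323. H = 0.503709 + 0.318323 = 0.822

0.822 bits


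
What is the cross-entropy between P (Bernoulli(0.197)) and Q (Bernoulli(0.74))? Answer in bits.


H(P,Q) = -p*log2(q) - (1-p)*log2(1-q). -0.197*log2(0.74) = 0.085577; -0.803*log2(0.26) = 1.560563. H(P,Q) = 0.085577 + 1.560563 = 1.6461

1.6461 bits


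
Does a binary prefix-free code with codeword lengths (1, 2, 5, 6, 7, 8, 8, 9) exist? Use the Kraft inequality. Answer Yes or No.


Kraft sum = sum(2^(-l_i)) = 0.8145, need <= 1. Result: satisfied (a binary prefix-free code with these lengths exists)

Yes


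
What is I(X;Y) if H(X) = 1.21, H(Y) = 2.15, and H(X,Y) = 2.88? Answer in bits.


I(X;Y) = H(X) + H(Y) - H(X,Y) = 1.21 + 2.15 - 2.88 = 0.48

0.48 bits


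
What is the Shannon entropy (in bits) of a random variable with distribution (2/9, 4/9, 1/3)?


H = -sum(p_i * log2(p_i)). Terms: -(2/9)*log2(2/9) = 0.482206; -(4/9)*log2(4/9) = 0.519967; -(1/3)*log2(1/3) = 0.528321. H = 0.482206 + 0.519967 + 0.528321 = 1.5305

1.5305 bits


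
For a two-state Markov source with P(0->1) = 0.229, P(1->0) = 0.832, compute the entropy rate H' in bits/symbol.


Stationary distribution: pi_0 = p10/(p01+p10) = 0.7842, pi_1 = 0.2158. Entropy rate H' = pi_0*H(p01) + pi_1*H(p10) = 0.7842*0.7763 + 0.2158*0.6531 = 0.7497

0.7497 bits/symbol


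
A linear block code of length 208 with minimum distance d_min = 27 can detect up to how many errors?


Detection capability = d_min - 1 = 27 - 1 = 26

26 errors


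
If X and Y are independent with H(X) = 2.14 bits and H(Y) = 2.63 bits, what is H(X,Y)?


For independent variables, H(X,Y) = H(X) + H(Y) = 2.14 + 2.63 = 4.77

4.77 bits


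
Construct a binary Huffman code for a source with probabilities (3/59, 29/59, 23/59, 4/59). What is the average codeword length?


Huffman construction (repeatedly merge the two least-probable nodes; each merge adds 1 bit to every symbol beneath it): 3/59 + 4/59 = 7/59; 7/59 + 23/59 = 30/59; 29/59 + 30/59 = 1. Resulting codeword lengths (in the order the probabilities were given): (3, 1, 2, 3). L_avg = sum(p_i * l_i) = 3/59*3 + 29/59*1 + 23/59*2 + 4/59*3 = 96/59 = 1.6271

1.6271 bits


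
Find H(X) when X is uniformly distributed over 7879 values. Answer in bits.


H = log2(n) = log2(7879) = 12.9438

12.9438 bits


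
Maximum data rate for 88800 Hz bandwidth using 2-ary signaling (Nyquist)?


Rate = 2 * B * log2(M) = 2 * 88800 * 1.0 = 177600.0

177600.0 bps


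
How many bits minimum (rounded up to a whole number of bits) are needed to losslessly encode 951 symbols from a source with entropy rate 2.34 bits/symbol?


Minimum bits >= n * H = 951 * 2.34 = 2225.34, rounded up to a whole number of bits = 2226

2226 bits


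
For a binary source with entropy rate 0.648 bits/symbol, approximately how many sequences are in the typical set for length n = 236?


log2|A_typical| = nH = 236 * 0.648 = 152.928, so |A_typical| ~ 2^152.928 = 1.086e+46

1.086e+46


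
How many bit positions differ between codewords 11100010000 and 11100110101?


Count differing positions: . . . . . ^ . . ^ . ^ = 3 differences

3


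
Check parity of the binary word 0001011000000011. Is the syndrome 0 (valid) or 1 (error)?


Syndrome = XOR of all bits = 0 XOR 0 XOR 0 XOR 1 XOR 0 XOR 1 XOR 1 XOR 0 XOR 0 XOR 0 XOR 0 XOR 0 XOR 0 XOR 0 XOR 1 XOR 1 = 1

1


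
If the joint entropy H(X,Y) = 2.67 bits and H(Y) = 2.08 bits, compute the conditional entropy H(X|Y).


H(X|Y) = H(X,Y) - H(Y) = 2.67 - 2.08 = 0.59

0.59 bits


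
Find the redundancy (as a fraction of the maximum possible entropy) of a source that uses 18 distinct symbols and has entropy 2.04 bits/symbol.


H_max = log2(K) = log2(18) = 4.1699 bits/symbol. Redundancy = 1 - H/H_max = 1 - 2.04/4.1699 = 1 - 0.4892 = 0.5108

0.5108


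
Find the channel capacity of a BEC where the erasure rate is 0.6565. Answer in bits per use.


C = 1 - epsilon = 1 - 0.6565 = 0.3435

0.3435 bits


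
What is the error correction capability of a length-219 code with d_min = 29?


Correction capability = floor((d-1)/2) = floor((29-1)/2) = 14

14 errors


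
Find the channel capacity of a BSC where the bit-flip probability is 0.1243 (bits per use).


H(p) = -p*log2(p) - (1-p)*log2(1-p) = -0.1243*log2(0.1243) - 0.8757*log2(0.8757) = 0.373907 + 0.167689 = 0.5416. C = 1 - H(p) = 1 - 0.5416 = 0.4584

0.4584 bits


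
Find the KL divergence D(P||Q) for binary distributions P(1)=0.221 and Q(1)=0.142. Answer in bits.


KL = p*log2(p/q) + (1-p)*log2((1-p)/(1-q)) = 0.221*log2(0.221/0.142) + 0.779*log2(0.779/0.858) = 0.0325

0.0325 bits


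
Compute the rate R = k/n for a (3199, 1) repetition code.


Rate = k/n = 1/3199

1/3199


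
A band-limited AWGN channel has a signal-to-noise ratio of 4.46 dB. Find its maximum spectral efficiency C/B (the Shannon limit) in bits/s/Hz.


SNR_linear = 10^(4.46/10) = 2.7925; C/B = log2(1 + SNR_linear) = log2(1 + 2.7925) = 1.9232

1.9232 bits/s/Hz


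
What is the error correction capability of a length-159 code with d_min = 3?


Correction capability = floor((d-1)/2) = floor((3-1)/2) = 1

1 errors


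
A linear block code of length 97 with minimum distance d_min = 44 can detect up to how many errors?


Detection capability = d_min - 1 = 44 - 1 = 43

43 errors


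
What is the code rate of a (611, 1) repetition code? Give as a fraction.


Rate = k/n = 1/611

1/611


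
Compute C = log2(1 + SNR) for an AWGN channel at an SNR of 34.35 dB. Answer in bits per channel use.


SNR_linear = 10^(34.35/10) = 2722.7013; C = log2(1 + SNR_linear) = log2(1 + 2722.7013) = 11.4114

11.4114 bits/channel use


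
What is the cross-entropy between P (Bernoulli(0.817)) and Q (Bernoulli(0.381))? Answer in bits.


H(P,Q) = -p*log2(q) - (1-p)*log2(1-q). -0.817*log2(0.381) = 1.137376; -0.183*log2(0.619) = 0.126634. H(P,Q) = 1.137376 + 0.126634 = 1.264

1.264 bits


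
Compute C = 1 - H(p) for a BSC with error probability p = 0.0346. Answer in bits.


H(p) = -p*log2(p) - (1-p)*log2(1-p) = -0.0346*log2(0.0346) - 0.9654*log2(0.9654) = 0.167917 + 0.049044 = 0.217. C = 1 - H(p) = 1 - 0.217 = 0.783

0.783 bits


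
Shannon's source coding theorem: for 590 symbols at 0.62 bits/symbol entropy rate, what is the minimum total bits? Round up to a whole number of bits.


Minimum bits >= n * H = 590 * 0.62 = 365.8, rounded up to a whole number of bits = 366

366 bits


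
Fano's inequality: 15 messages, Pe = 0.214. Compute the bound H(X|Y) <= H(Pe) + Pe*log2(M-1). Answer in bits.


H(Pe) = -Pe*log2(Pe) - (1-Pe)*log2(1-Pe) = -0.214*log2(0.214) - 0.786*log2(0.786) = 0.476004 + 0.273055 = 0.7491. Pe*log2(M-1) = 0.214*log2(14) = 0.814774. Bound = H(Pe) + Pe*log2(M-1) = 0.476004 + 0.273055 + 0.814774 = 1.5638

1.5638 bits


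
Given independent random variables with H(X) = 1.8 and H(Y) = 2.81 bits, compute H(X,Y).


For independent variables, H(X,Y) = H(X) + H(Y) = 1.8 + 2.81 = 4.61

4.61 bits


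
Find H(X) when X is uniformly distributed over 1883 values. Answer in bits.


H = log2(n) = log2(1883) = 10.8788

10.8788 bits


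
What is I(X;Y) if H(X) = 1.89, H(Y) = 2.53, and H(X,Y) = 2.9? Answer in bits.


I(X;Y) = H(X) + H(Y) - H(X,Y) = 1.89 + 2.53 - 2.9 = 1.52

1.52 bits


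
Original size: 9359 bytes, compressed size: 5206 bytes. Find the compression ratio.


Ratio = original / compressed = 9359 / 5206 = 1.7977

1.7977


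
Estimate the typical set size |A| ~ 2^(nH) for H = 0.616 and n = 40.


log2|A_typical| = nH = 40 * 0.616 = 24.64, so |A_typical| ~ 2^24.64 = 2.614e+07

2.614e+07


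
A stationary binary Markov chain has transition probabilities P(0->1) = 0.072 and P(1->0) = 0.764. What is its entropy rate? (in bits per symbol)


Stationary distribution: pi_0 = p10/(p01+p10) = 0.9139, pi_1 = 0.0861. Entropy rate H' = pi_0*H(p01) + pi_1*H(p10) = 0.9139*0.3733 + 0.0861*0.7883 = 0.4091

0.4091 bits/symbol


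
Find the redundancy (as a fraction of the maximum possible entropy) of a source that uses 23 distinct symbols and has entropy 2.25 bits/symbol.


H_max = log2(K) = log2(23) = 4.5236 bits/symbol. Redundancy = 1 - H/H_max = 1 - 2.25/4.5236 = 1 - 0.4974 = 0.5026

0.5026


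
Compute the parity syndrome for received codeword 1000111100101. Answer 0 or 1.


Syndrome = XOR of all bits = 1 XOR 0 XOR 0 XOR 0 XOR 1 XOR 1 XOR 1 XOR 1 XOR 0 XOR 0 XOR 1 XOR 0 XOR 1 = 1

1


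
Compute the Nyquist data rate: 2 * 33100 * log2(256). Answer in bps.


Rate = 2 * B * log2(M) = 2 * 33100 * 8.0 = 529600.0

529600.0 bps


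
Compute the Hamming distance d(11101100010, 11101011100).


Count differing positions: . . . . . ^ ^ ^ ^ ^ . = 5 differences

5


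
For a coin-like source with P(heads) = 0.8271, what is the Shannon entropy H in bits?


H = -p*log2(p) - (1-p)*log2(1-p). -0.8271*log2(0.8271) = 0.226515; -0.1729*log2(0.1729) = 0.437781. H = 0.226515 + 0.437781 = 0.6643

0.6643 bits


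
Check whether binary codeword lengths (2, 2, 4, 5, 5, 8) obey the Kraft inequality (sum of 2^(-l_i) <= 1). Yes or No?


Kraft sum = sum(2^(-l_i)) = 0.6289, need <= 1. Result: satisfied (a binary prefix-free code with these lengths exists)

Yes


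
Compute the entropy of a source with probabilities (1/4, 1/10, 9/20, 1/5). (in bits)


H = -sum(p_i * log2(p_i)). Terms: -(1/4)*log2(1/4) = 0.500000; -(1/10)*log2(1/10) = 0.332193; -(9/20)*log2(9/20) = 0.518401; -(1/5)*log2(1/5) = 0.464386. H = 0.500000 + 0.332193 + 0.518401 + 0.464386 = 1.815

1.815 bits


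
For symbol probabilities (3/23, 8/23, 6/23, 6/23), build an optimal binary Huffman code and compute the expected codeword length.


Huffman construction (repeatedly merge the two least-probable nodes; each merge adds 1 bit to every symbol beneath it): 3/23 + 6/23 = 9/23; 6/23 + 8/23 = 14/23; 9/23 + 14/23 = 1. Resulting codeword lengths (in the order the probabilities were given): (2, 2, 2, 2). L_avg = sum(p_i * l_i) = 3/23*2 + 8/23*2 + 6/23*2 + 6/23*2 = 2

2.0 bits


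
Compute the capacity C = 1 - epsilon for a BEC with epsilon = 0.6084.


C = 1 - epsilon = 1 - 0.6084 = 0.3916

0.3916 bits


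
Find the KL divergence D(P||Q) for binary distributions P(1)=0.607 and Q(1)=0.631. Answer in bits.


KL = p*log2(p/q) + (1-p)*log2((1-p)/(1-q)) = 0.607*log2(0.607/0.631) + 0.393*log2(0.393/0.369) = 0.0018

0.0018 bits


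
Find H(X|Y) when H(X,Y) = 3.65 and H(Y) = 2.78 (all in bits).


H(X|Y) = H(X,Y) - H(Y) = 3.65 - 2.78 = 0.87

0.87 bits


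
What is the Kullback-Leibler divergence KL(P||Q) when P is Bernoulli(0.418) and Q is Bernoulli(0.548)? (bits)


KL = p*log2(p/q) + (1-p)*log2((1-p)/(1-q)) = 0.418*log2(0.418/0.548) + 0.582*log2(0.582/0.452) = 0.049

0.049 bits


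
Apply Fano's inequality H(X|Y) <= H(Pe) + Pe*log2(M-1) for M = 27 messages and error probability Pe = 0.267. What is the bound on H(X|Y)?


H(Pe) = -Pe*log2(Pe) - (1-Pe)*log2(1-Pe) = -0.267*log2(0.267) - 0.733*log2(0.733) = 0.508659 + 0.328468 = 0.8371. Pe*log2(M-1) = 0.267*log2(26) = 1.255017. Bound = H(Pe) + Pe*log2(M-1) = 0.508659 + 0.328468 + 1.255017 = 2.0921

2.0921 bits


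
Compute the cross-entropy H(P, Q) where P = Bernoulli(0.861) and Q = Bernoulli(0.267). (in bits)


H(P,Q) = -p*log2(q) - (1-p)*log2(1-q). -0.861*log2(0.267) = 1.640281; -0.139*log2(0.733) = 0.062288. H(P,Q) = 1.640281 + 0.062288 = 1.7026

1.7026 bits


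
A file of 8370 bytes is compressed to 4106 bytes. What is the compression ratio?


Ratio = original / compressed = 8370 / 4106 = 2.0385

2.0385


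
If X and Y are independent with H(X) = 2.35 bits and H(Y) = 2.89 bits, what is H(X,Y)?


For independent variables, H(X,Y) = H(X) + H(Y) = 2.35 + 2.89 = 5.24

5.24 bits


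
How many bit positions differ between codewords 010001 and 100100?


Count differing positions: ^ ^ . ^ . ^ = 4 differences

4


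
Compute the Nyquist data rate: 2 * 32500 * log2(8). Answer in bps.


Rate = 2 * B * log2(M) = 2 * 32500 * 3.0 = 195000.0

195000.0 bps


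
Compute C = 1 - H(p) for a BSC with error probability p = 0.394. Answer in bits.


H(p) = -p*log2(p) - (1-p)*log2(1-p) = -0.394*log2(0.394) - 0.606*log2(0.606) = 0.529431 + 0.437902 = 0.9673. C = 1 - H(p) = 1 - 0.9673 = 0.0327

0.0327 bits


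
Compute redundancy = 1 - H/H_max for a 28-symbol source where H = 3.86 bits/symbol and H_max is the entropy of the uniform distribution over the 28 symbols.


H_max = log2(K) = log2(28) = 4.8074 bits/symbol. Redundancy = 1 - H/H_max = 1 - 3.86/4.8074 = 1 - 0.8029 = 0.1971

0.1971


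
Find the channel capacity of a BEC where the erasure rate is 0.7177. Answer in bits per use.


C = 1 - epsilon = 1 - 0.7177 = 0.2823

0.2823 bits


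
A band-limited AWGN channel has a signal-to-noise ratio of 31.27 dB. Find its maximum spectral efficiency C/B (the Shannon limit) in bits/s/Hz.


SNR_linear = 10^(31.27/10) = 1339.6767; C/B = log2(1 + SNR_linear) = log2(1 + 1339.6767) = 10.3887

10.3887 bits/s/Hz


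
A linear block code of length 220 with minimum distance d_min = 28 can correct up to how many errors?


Correction capability = floor((d-1)/2) = floor((28-1)/2) = 13

13 errors


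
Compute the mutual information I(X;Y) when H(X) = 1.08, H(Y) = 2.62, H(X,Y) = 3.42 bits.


I(X;Y) = H(X) + H(Y) - H(X,Y) = 1.08 + 2.62 - 3.42 = 0.28

0.28 bits


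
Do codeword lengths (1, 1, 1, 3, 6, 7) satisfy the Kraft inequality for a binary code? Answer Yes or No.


Kraft sum = sum(2^(-l_i)) = 1.6484, need <= 1. Result: violated (a binary prefix-free code with these lengths cannot exist)

No


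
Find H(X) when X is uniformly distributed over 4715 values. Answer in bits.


H = log2(n) = log2(4715) = 12.203

12.203 bits


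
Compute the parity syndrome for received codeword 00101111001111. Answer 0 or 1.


Syndrome = XOR of all bits = 0 XOR 0 XOR 1 XOR 0 XOR 1 XOR 1 XOR 1 XOR 1 XOR 0 XOR 0 XOR 1 XOR 1 XOR 1 XOR 1 = 1

1


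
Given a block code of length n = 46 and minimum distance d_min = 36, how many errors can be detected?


Detection capability = d_min - 1 = 36 - 1 = 35

35 errors


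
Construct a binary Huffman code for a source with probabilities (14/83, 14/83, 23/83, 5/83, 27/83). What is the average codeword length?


Huffman construction (repeatedly merge the two least-probable nodes; each merge adds 1 bit to every symbol beneath it): 5/83 + 14/83 = 19/83; 14/83 + 19/83 = 33/83; 23/83 + 27/83 = 50/83; 33/83 + 50/83 = 1. Resulting codeword lengths (in the order the probabilities were given): (3, 2, 2, 3, 2). L_avg = sum(p_i * l_i) = 14/83*3 + 14/83*2 + 23/83*2 + 5/83*3 + 27/83*2 = 185/83 = 2.2289

2.2289 bits


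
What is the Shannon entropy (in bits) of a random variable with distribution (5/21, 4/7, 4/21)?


H = -sum(p_i * log2(p_i)). Terms: -(5/21)*log2(5/21) = 0.492950; -(4/7)*log2(4/7) = 0.461346; -(4/21)*log2(4/21) = 0.455680. H = 0.492950 + 0.461346 + 0.455680 = 1.41

1.41 bits


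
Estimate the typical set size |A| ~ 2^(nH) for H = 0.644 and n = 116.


log2|A_typical| = nH = 116 * 0.644 = 74.704, so |A_typical| ~ 2^74.704 = 3.077e+22

3.077e+22


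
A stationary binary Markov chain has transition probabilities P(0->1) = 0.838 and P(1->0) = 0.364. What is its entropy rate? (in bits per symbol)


Stationary distribution: pi_0 = p10/(p01+p10) = 0.3028, pi_1 = 0.6972. Entropy rate H' = pi_0*H(p01) + pi_1*H(p10) = 0.3028*0.6391 + 0.6972*0.946 = 0.853

0.853 bits/symbol


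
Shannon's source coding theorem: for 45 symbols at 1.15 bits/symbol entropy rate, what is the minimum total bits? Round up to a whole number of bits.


Minimum bits >= n * H = 45 * 1.15 = 51.75, rounded up to a whole number of bits = 52

52 bits


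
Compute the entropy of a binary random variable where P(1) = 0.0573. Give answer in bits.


H = -p*log2(p) - (1-p)*log2(1-p). -0.0573*log2(0.0573) = 0.236381; -0.9427*log2(0.9427) = 0.080251. H = 0.236381 + 0.080251 = 0.3166

0.3166 bits


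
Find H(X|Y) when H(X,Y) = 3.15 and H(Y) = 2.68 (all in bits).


H(X|Y) = H(X,Y) - H(Y) = 3.15 - 2.68 = 0.47

0.47 bits


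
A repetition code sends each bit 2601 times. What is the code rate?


Rate = k/n = 1/2601

1/2601


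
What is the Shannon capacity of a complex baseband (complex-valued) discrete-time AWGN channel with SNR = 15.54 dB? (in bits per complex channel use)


SNR_linear = 10^(15.54/10) = 35.8096; C = log2(1 + SNR_linear) = log2(1 + 35.8096) = 5.202

5.202 bits/channel use


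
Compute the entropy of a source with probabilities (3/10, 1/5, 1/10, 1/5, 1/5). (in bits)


H = -sum(p_i * log2(p_i)). Terms: -(3/10)*log2(3/10) = 0.521090; -(1/5)*log2(1/5) = 0.464386; -(1/10)*log2(1/10) = 0.332193; -(1/5)*log2(1/5) = 0.464386; -(1/5)*log2(1/5) = 0.464386. H = 0.521090 + 0.464386 + 0.332193 + 0.464386 + 0.464386 = 2.2464

2.2464 bits


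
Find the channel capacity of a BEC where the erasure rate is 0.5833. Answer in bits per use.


C = 1 - epsilon = 1 - 0.5833 = 0.4167

0.4167 bits


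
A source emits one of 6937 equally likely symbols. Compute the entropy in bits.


H = log2(n) = log2(6937) = 12.7601

12.7601 bits


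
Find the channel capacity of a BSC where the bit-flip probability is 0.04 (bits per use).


H(p) = -p*log2(p) - (1-p)*log2(1-p) = -0.04*log2(0.04) - 0.96*log2(0.96) = 0.185754 + 0.056538 = 0.2423. C = 1 - H(p) = 1 - 0.2423 = 0.7577

0.7577 bits


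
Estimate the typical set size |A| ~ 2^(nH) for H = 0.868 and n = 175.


log2|A_typical| = nH = 175 * 0.868 = 151.9, so |A_typical| ~ 2^151.9 = 5.327e+45

5.327e+45


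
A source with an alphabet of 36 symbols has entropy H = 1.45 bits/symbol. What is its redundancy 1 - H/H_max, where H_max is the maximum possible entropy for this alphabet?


H_max = log2(K) = log2(36) = 5.1699 bits/symbol. Redundancy = 1 - H/H_max = 1 - 1.45/5.1699 = 1 - 0.2805 = 0.7195

0.7195


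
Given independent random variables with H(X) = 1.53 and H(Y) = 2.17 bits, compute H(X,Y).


For independent variables, H(X,Y) = H(X) + H(Y) = 1.53 + 2.17 = 3.7

3.7 bits


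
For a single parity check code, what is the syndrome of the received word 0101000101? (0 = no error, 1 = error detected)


Syndrome = XOR of all bits = 0 XOR 1 XOR 0 XOR 1 XOR 0 XOR 0 XOR 0 XOR 1 XOR 0 XOR 1 = 0

0


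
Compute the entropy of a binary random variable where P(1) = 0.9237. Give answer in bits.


H = -p*log2(p) - (1-p)*log2(1-p). -0.9237*log2(0.9237) = 0.105767; -0.0763*log2(0.0763) = 0.283239. H = 0.105767 + 0.283239 = 0.389

0.389 bits


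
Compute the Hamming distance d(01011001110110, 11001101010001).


Count differing positions: ^ . . ^ . ^ . . ^ . . ^ ^ ^ = 7 differences

7


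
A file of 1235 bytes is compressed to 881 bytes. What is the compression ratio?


Ratio = original / compressed = 1235 / 881 = 1.4018

1.4018


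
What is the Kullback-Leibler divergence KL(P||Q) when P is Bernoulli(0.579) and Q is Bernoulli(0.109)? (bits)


KL = p*log2(p/q) + (1-p)*log2((1-p)/(1-q)) = 0.579*log2(0.579/0.109) + 0.421*log2(0.421/0.891) = 0.9396

0.9396 bits


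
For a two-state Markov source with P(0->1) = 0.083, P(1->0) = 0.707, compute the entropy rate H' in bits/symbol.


Stationary distribution: pi_0 = p10/(p01+p10) = 0.8949, pi_1 = 0.1051. Entropy rate H' = pi_0*H(p01) + pi_1*H(p10) = 0.8949*0.4127 + 0.1051*0.8726 = 0.461

0.461 bits/symbol


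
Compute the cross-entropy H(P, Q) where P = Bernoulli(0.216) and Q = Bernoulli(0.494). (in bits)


H(P,Q) = -p*log2(q) - (1-p)*log2(1-q). -0.216*log2(0.494) = 0.219762; -0.784*log2(0.506) = 0.770508. H(P,Q) = 0.219762 + 0.770508 = 0.9903

0.9903 bits


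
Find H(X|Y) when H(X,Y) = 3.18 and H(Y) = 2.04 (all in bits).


H(X|Y) = H(X,Y) - H(Y) = 3.18 - 2.04 = 1.14

1.14 bits


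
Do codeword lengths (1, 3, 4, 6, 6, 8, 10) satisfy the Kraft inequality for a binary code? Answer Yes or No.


Kraft sum = sum(2^(-l_i)) = 0.7236, need <= 1. Result: satisfied (a binary prefix-free code with these lengths exists)

Yes


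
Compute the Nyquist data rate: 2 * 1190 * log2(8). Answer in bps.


Rate = 2 * B * log2(M) = 2 * 1190 * 3.0 = 7140.0

7140.0 bps


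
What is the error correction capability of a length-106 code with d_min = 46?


Correction capability = floor((d-1)/2) = floor((46-1)/2) = 22

22 errors


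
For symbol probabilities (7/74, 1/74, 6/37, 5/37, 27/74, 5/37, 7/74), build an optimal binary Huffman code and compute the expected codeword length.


Huffman construction (repeatedly merge the two least-probable nodes; each merge adds 1 bit to every symbol beneath it): 1/74 + 7/74 = 4/37; 7/74 + 4/37 = 15/74; 5/37 + 5/37 = 10/37; 6/37 + 15/74 = 27/74; 10/37 + 27/74 = 47/74; 27/74 + 47/74 = 1. Resulting codeword lengths (in the order the probabilities were given): (4, 4, 2, 3, 2, 3, 3). L_avg = sum(p_i * l_i) = 7/74*4 + 1/74*4 + 6/37*2 + 5/37*3 + 27/74*2 + 5/37*3 + 7/74*3 = 191/74 = 2.5811

2.5811 bits


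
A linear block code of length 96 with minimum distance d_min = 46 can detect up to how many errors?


Detection capability = d_min - 1 = 46 - 1 = 45

45 errors


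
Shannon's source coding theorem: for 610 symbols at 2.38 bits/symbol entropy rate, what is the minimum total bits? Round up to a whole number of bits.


Minimum bits >= n * H = 610 * 2.38 = 1451.8, rounded up to a whole number of bits = 1452

1452 bits


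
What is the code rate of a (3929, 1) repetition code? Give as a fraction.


Rate = k/n = 1/3929

1/3929


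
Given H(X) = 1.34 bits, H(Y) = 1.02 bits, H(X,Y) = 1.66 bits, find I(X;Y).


I(X;Y) = H(X) + H(Y) - H(X,Y) = 1.34 + 1.02 - 1.66 = 0.7

0.7 bits


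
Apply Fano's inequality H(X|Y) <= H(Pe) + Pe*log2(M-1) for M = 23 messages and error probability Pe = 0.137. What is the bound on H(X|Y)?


H(Pe) = -Pe*log2(Pe) - (1-Pe)*log2(1-Pe) = -0.137*log2(0.137) - 0.863*log2(0.863) = 0.392882 + 0.183446 = 0.5763. Pe*log2(M-1) = 0.137*log2(22) = 0.610942. Bound = H(Pe) + Pe*log2(M-1) = 0.392882 + 0.183446 + 0.610942 = 1.1873

1.1873 bits


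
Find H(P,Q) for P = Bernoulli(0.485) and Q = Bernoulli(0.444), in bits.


H(P,Q) = -p*log2(q) - (1-p)*log2(1-q). -0.485*log2(0.444) = 0.568114; -0.515*log2(0.556) = 0.436124. H(P,Q) = 0.568114 + 0.436124 = 1.0042

1.0042 bits


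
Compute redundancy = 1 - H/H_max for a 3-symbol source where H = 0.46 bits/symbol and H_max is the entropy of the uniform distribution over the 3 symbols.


H_max = log2(K) = log2(3) = 1.585 bits/symbol. Redundancy = 1 - H/H_max = 1 - 0.46/1.585 = 1 - 0.2902 = 0.7098

0.7098


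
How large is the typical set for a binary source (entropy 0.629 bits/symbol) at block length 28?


log2|A_typical| = nH = 28 * 0.629 = 17.612, so |A_typical| ~ 2^17.612 = 2.003e+05

2.003e+05


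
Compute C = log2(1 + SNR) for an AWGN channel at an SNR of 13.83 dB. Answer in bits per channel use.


SNR_linear = 10^(13.83/10) = 24.1546; C = log2(1 + SNR_linear) = log2(1 + 24.1546) = 4.6528

4.6528 bits/channel use


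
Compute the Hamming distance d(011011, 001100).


Count differing positions: . ^ . ^ ^ ^ = 4 differences

4


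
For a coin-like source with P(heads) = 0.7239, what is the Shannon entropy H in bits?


H = -p*log2(p) - (1-p)*log2(1-p). -0.7239*log2(0.7239) = 0.337437; -0.2761*log2(0.2761) = 0.512645. H = 0.337437 + 0.512645 = 0.8501

0.8501 bits


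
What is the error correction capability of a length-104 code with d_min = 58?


Correction capability = floor((d-1)/2) = floor((58-1)/2) = 28

28 errors


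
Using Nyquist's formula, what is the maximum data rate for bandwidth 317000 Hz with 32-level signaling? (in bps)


Rate = 2 * B * log2(M) = 2 * 317000 * 5.0 = 3170000.0

3170000.0 bps


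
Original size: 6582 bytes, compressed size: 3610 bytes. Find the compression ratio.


Ratio = original / compressed = 6582 / 3610 = 1.8233

1.8233


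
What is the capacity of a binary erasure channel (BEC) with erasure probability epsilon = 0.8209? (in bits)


C = 1 - epsilon = 1 - 0.8209 = 0.1791

0.1791 bits


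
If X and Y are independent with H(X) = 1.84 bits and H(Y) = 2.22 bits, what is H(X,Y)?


For independent variables, H(X,Y) = H(X) + H(Y) = 1.84 + 2.22 = 4.06

4.06 bits


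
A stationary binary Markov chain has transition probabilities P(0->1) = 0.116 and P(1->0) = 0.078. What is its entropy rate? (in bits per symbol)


Stationary distribution: pi_0 = p10/(p01+p10) = 0.4021, pi_1 = 0.5979. Entropy rate H' = pi_0*H(p01) + pi_1*H(p10) = 0.4021*0.5178 + 0.5979*0.3951 = 0.4444

0.4444 bits/symbol


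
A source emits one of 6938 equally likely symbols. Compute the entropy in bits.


H = log2(n) = log2(6938) = 12.7603

12.7603 bits


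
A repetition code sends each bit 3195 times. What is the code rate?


Rate = k/n = 1/3195

1/3195


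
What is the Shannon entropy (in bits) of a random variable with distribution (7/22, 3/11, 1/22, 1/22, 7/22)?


H = -sum(p_i * log2(p_i)). Terms: -(7/22)*log2(7/22) = 0.525661; -(3/11)*log2(3/11) = 0.511219; -(1/22)*log2(1/22) = 0.202701; -(1/22)*log2(1/22) = 0.202701; -(7/22)*log2(7/22) = 0.525661. H = 0.525661 + 0.511219 + 0.202701 + 0.202701 + 0.525661 = 1.9679

1.9679 bits


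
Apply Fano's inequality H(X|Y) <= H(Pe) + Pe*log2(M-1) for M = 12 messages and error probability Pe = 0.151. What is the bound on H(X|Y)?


H(Pe) = -Pe*log2(Pe) - (1-Pe)*log2(1-Pe) = -0.151*log2(0.151) - 0.849*log2(0.849) = 0.411834 + 0.200503 = 0.6123. Pe*log2(M-1) = 0.151*log2(11) = 0.522374. Bound = H(Pe) + Pe*log2(M-1) = 0.411834 + 0.200503 + 0.522374 = 1.1347

1.1347 bits


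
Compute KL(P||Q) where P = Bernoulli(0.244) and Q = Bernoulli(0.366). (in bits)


KL = p*log2(p/q) + (1-p)*log2((1-p)/(1-q)) = 0.244*log2(0.244/0.366) + 0.756*log2(0.756/0.634) = 0.0492

0.0492 bits


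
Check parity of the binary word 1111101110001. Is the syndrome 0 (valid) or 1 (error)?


Syndrome = XOR of all bits = 1 XOR 1 XOR 1 XOR 1 XOR 1 XOR 0 XOR 1 XOR 1 XOR 1 XOR 0 XOR 0 XOR 0 XOR 1 = 1

1


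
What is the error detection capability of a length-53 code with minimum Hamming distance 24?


Detection capability = d_min - 1 = 24 - 1 = 23

23 errors


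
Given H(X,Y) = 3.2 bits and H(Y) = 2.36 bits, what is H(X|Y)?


H(X|Y) = H(X,Y) - H(Y) = 3.2 - 2.36 = 0.84

0.84 bits


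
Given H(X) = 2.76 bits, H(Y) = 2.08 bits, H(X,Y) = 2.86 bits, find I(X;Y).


I(X;Y) = H(X) + H(Y) - H(X,Y) = 2.76 + 2.08 - 2.86 = 1.98

1.98 bits
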